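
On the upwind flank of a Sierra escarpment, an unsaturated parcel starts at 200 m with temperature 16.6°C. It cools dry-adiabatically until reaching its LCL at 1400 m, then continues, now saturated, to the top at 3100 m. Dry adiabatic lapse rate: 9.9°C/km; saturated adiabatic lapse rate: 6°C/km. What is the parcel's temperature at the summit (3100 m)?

From 200 m to 1400 m (dry): cools by 9.9 × 1.2 = 11.88°C, giving 4.72°C.
From 1400 m to 3100 m (saturated): cools by 6 × 1.7 = 10.2°C, giving -5.48°C.

-5.48°C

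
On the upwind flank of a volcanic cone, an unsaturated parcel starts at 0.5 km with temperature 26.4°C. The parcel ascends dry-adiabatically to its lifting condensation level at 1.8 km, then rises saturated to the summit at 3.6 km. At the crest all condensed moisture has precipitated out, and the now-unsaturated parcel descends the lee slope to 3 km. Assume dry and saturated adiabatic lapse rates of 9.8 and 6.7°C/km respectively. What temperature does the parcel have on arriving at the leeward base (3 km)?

7.48°C

From 500 m to 1800 m (dry): cools by 9.8 × 1.3 = 12.74°C, giving 13.66°C.
From 1800 m to 3600 m (saturated): cools by 6.7 × 1.8 = 12.06°C, giving 1.6°C.
From 3600 m to 3000 m (dry descent): warms by 9.8 × 0.6 = 5.88°C, giving 7.48°C.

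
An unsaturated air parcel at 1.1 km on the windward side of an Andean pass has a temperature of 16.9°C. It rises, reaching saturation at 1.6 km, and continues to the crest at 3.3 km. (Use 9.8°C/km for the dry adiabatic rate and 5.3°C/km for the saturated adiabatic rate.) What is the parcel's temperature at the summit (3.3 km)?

2.99°C

1100–1600 m, dry: Δz = 0.5 km ⇒ ΔT = -4.9°C; T = 12°C
1600–3300 m, saturated: Δz = 1.7 km ⇒ ΔT = -9.01°C; T = 2.99°C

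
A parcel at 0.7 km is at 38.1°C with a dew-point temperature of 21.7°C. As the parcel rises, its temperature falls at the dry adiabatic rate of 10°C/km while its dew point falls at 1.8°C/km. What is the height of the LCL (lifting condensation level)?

T and T_d converge at 10 − 1.8 = 8.2°C per km
Height above start = (38.1 − 21.7) / 8.2 = 2 km
LCL altitude = 700 m + 2000 m = 2700 m

2.7 km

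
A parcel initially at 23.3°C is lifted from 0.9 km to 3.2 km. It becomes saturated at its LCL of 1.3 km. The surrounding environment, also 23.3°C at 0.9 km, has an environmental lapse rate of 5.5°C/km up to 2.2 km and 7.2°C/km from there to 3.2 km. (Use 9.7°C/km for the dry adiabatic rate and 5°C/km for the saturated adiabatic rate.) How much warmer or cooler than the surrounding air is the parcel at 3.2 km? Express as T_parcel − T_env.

+0.97°C (parcel warmer than environment)

Parcel:
  900 → 1300 m (dry, 9.7°C/km): ΔT = -9.7 × 0.4 = -3.88°C → T = 19.42°C
  1300 → 3200 m (saturated, 5°C/km): ΔT = -5 × 1.9 = -9.5°C → T = 9.92°C
Environment:
  900 → 2200 m (environment, lower layer, 5.5°C/km): ΔT = -5.5 × 1.3 = -7.15°C → T = 16.15°C
  2200 → 3200 m (environment, upper layer, 7.2°C/km): ΔT = -7.2 × 1 = -7.2°C → T = 8.95°C
T_parcel − T_env = 9.92 − 8.95 = +0.97°C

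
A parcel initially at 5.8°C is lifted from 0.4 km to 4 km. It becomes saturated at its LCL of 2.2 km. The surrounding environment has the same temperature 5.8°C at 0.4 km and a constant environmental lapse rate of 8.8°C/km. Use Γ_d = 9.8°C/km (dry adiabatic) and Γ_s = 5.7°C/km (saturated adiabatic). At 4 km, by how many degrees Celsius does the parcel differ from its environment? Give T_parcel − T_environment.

Parcel:
  400–2200 m, dry: Δz = 1.8 km ⇒ ΔT = -17.64°C; T = -11.84°C
  2200–4000 m, saturated: Δz = 1.8 km ⇒ ΔT = -10.26°C; T = -22.1°C
Environment:
  400–4000 m, environment: Δz = 3.6 km ⇒ ΔT = -31.68°C; T = -25.88°C
T_parcel − T_env = -22.1 − (-25.88) = +3.78°C

+3.78°C (parcel warmer than environment)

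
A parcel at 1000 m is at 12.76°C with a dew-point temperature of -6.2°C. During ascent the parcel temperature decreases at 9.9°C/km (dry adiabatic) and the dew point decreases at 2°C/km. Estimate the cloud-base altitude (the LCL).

3400 m

T and T_d converge at 9.9 − 2 = 7.9°C per km
Height above start = (12.76 − (-6.2)) / 7.9 = 2.4 km
LCL altitude = 1000 m + 2400 m = 3400 m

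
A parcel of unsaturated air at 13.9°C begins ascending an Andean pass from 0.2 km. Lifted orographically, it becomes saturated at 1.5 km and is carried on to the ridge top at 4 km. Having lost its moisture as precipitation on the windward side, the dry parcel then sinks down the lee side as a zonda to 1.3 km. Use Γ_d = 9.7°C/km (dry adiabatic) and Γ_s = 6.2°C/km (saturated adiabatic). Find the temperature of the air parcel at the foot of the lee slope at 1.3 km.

From 200 m to 1500 m (dry): cools by 9.7 × 1.3 = 12.61°C, giving 1.29°C.
From 1500 m to 4000 m (saturated): cools by 6.2 × 2.5 = 15.5°C, giving -14.21°C.
From 4000 m to 1300 m (dry descent): warms by 9.7 × 2.7 = 26.19°C, giving 11.98°C.

11.98°C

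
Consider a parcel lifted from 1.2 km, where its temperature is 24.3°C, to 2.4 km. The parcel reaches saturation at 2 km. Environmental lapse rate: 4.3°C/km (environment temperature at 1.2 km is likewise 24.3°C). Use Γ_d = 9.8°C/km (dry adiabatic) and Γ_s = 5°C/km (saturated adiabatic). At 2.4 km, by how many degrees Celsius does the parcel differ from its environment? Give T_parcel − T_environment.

Parcel:
  Dry to 2000 m: -9.8 × 0.8 km = -7.84°C, so T = 16.46°C.
  Saturated to 2400 m: -5 × 0.4 km = -2°C, so T = 14.46°C.
Environment:
  Environment to 2400 m: -4.3 × 1.2 km = -5.16°C, so T = 19.14°C.
T_parcel − T_env = 14.46 − 19.14 = -4.68°C

-4.68°C (parcel cooler than environment)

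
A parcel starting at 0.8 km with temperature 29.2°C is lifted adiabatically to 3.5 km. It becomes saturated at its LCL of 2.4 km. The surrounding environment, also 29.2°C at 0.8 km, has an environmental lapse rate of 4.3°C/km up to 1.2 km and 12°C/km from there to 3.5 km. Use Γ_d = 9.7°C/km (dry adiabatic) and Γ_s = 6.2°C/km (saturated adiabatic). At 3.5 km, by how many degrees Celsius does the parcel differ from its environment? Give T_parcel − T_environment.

+6.98°C (parcel warmer than environment)

Parcel:
  Dry to 2400 m: -9.7 × 1.6 km = -15.52°C, so T = 13.68°C.
  Saturated to 3500 m: -6.2 × 1.1 km = -6.82°C, so T = 6.86°C.
Environment:
  Environment, lower layer to 1200 m: -4.3 × 0.4 km = -1.72°C, so T = 27.48°C.
  Environment, upper layer to 3500 m: -12 × 2.3 km = -27.6°C, so T = -0.12°C.
T_parcel − T_env = 6.86 − (-0.12) = +6.98°C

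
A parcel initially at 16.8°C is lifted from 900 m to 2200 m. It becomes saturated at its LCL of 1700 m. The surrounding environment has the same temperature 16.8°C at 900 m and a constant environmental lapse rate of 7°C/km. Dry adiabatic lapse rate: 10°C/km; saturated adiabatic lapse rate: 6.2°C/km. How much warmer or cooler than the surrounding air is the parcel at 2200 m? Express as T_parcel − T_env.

Parcel:
  From 900 m to 1700 m (dry): cools by 10 × 0.8 = 8°C, giving 8.8°C.
  From 1700 m to 2200 m (saturated): cools by 6.2 × 0.5 = 3.1°C, giving 5.7°C.
Environment:
  From 900 m to 2200 m (environment): cools by 7 × 1.3 = 9.1°C, giving 7.7°C.
T_parcel − T_env = 5.7 − 7.7 = -2°C

-2°C (parcel cooler than environment)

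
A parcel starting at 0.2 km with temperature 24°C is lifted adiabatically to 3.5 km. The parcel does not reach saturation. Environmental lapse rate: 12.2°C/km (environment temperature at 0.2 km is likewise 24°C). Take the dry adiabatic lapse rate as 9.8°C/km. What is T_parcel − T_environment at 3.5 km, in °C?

+7.92°C (parcel warmer than environment)

Parcel:
  200–3500 m, dry: Δz = 3.3 km ⇒ ΔT = -32.34°C; T = -8.34°C
Environment:
  200–3500 m, environment: Δz = 3.3 km ⇒ ΔT = -40.26°C; T = -16.26°C
T_parcel − T_env = -8.34 − (-16.26) = +7.92°C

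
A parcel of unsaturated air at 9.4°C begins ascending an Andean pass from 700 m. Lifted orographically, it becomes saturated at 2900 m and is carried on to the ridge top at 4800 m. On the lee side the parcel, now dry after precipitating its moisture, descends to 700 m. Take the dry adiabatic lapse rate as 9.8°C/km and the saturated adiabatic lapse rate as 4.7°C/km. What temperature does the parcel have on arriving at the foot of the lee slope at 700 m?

700–2900 m, dry: Δz = 2.2 km ⇒ ΔT = -21.56°C; T = -12.16°C
2900–4800 m, saturated: Δz = 1.9 km ⇒ ΔT = -8.93°C; T = -21.09°C
4800–700 m, dry descent: Δz = 4.1 km ⇒ ΔT = +40.18°C; T = 19.09°C

19.09°C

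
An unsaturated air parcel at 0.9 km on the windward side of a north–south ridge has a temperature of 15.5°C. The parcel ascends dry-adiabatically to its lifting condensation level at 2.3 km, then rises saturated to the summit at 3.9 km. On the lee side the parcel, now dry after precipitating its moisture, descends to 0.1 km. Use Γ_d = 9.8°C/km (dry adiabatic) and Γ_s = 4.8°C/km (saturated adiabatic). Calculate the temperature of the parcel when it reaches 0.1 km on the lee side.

31.34°C

900 → 2300 m (dry, 9.8°C/km): ΔT = -9.8 × 1.4 = -13.72°C → T = 1.78°C
2300 → 3900 m (saturated, 4.8°C/km): ΔT = -4.8 × 1.6 = -7.68°C → T = -5.9°C
3900 → 100 m (dry descent, 9.8°C/km): ΔT = +9.8 × 3.8 = +37.24°C → T = 31.34°C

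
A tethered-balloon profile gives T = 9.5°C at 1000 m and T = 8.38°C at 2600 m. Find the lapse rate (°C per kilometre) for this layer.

0.7°C/km

Γ = −ΔT/Δz = (9.5 − 8.38) / (2600 − 1000) m
  = 1.12°C / 1.6 km = 0.7°C/km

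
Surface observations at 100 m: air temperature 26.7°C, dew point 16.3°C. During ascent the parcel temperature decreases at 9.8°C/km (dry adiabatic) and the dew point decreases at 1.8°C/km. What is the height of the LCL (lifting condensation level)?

T and T_d converge at 9.8 − 1.8 = 8°C per km
Height above start = (26.7 − 16.3) / 8 = 1.3 km
LCL altitude = 100 m + 1300 m = 1400 m

1400 m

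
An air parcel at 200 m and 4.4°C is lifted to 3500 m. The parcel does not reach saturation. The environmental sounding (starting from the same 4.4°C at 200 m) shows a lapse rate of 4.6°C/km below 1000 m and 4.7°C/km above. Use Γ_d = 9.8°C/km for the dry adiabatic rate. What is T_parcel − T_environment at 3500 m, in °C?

-16.91°C (parcel cooler than environment)

Parcel:
  200 → 3500 m (dry, 9.8°C/km): ΔT = -9.8 × 3.3 = -32.34°C → T = -27.94°C
Environment:
  200 → 1000 m (environment, lower layer, 4.6°C/km): ΔT = -4.6 × 0.8 = -3.68°C → T = 0.72°C
  1000 → 3500 m (environment, upper layer, 4.7°C/km): ΔT = -4.7 × 2.5 = -11.75°C → T = -11.03°C
T_parcel − T_env = -27.94 − (-11.03) = -16.91°C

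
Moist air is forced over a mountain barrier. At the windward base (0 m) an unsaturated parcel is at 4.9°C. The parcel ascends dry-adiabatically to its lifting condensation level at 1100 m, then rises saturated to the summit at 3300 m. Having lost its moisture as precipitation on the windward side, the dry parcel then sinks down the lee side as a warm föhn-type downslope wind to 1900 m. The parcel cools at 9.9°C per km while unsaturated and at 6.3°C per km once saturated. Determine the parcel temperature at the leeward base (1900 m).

-5.99°C

0–1100 m, dry: Δz = 1.1 km ⇒ ΔT = -10.89°C; T = -5.99°C
1100–3300 m, saturated: Δz = 2.2 km ⇒ ΔT = -13.86°C; T = -19.85°C
3300–1900 m, dry descent: Δz = 1.4 km ⇒ ΔT = +13.86°C; T = -5.99°C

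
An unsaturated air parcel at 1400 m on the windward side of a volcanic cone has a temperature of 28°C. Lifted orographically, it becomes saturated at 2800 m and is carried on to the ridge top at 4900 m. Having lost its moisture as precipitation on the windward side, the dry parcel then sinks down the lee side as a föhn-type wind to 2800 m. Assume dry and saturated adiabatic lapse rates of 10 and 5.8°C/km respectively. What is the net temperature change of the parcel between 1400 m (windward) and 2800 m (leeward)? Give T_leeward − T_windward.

Dry to 2800 m: -10 × 1.4 km = -14°C, so T = 14°C.
Saturated to 4900 m: -5.8 × 2.1 km = -12.18°C, so T = 1.82°C.
Dry descent to 2800 m: +10 × 2.1 km = +21°C, so T = 22.82°C.
Net change vs windward start: 22.82 − 28 = -5.18°C

-5.18°C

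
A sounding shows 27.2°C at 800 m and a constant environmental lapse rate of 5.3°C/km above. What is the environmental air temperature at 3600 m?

From 800 m to 3600 m (environmental): cools by 5.3 × 2.8 = 14.84°C, giving 12.36°C.

12.36°C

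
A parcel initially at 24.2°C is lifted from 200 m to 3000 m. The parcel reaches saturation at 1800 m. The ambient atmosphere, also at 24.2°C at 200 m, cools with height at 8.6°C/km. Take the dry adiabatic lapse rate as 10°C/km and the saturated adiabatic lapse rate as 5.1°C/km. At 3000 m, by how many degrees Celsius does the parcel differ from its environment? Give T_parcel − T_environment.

+1.96°C (parcel warmer than environment)

Parcel:
  From 200 m to 1800 m (dry): cools by 10 × 1.6 = 16°C, giving 8.2°C.
  From 1800 m to 3000 m (saturated): cools by 5.1 × 1.2 = 6.12°C, giving 2.08°C.
Environment:
  From 200 m to 3000 m (environment): cools by 8.6 × 2.8 = 24.08°C, giving 0.12°C.
T_parcel − T_env = 2.08 − 0.12 = +1.96°C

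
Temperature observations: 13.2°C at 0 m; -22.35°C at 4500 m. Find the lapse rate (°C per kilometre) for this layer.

7.9°C/km

Γ = −ΔT/Δz = (13.2 − (-22.35)) / (4500 − 0) m
  = 35.55°C / 4.5 km = 7.9°C/km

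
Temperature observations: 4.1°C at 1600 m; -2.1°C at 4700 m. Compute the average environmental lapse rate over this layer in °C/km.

Γ = −ΔT/Δz = (4.1 − (-2.1)) / (4700 − 1600) m
  = 6.2°C / 3.1 km = 2°C/km

2°C/km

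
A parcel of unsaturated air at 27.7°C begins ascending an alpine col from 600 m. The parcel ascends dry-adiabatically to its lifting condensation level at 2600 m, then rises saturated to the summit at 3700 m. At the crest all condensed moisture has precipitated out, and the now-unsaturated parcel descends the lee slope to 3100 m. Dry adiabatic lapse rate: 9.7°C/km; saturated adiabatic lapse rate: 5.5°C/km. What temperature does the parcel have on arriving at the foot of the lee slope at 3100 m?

8.07°C

Dry to 2600 m: -9.7 × 2 km = -19.4°C, so T = 8.3°C.
Saturated to 3700 m: -5.5 × 1.1 km = -6.05°C, so T = 2.25°C.
Dry descent to 3100 m: +9.7 × 0.6 km = +5.82°C, so T = 8.07°C.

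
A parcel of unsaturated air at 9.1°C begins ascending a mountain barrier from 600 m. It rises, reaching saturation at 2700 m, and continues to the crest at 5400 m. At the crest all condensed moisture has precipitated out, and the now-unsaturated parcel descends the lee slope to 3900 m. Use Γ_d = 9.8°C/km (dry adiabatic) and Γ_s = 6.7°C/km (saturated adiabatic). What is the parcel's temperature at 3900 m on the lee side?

-14.87°C

600 → 2700 m (dry, 9.8°C/km): ΔT = -9.8 × 2.1 = -20.58°C → T = -11.48°C
2700 → 5400 m (saturated, 6.7°C/km): ΔT = -6.7 × 2.7 = -18.09°C → T = -29.57°C
5400 → 3900 m (dry descent, 9.8°C/km): ΔT = +9.8 × 1.5 = +14.7°C → T = -14.87°C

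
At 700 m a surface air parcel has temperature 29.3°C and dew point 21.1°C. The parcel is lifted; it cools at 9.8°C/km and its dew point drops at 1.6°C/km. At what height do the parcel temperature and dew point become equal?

T and T_d converge at 9.8 − 1.6 = 8.2°C per km
Height above start = (29.3 − 21.1) / 8.2 = 1 km
LCL altitude = 700 m + 1000 m = 1700 m

1700 m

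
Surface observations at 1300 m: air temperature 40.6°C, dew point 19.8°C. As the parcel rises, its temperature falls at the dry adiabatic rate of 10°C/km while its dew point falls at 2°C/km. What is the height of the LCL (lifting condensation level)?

3900 m

T and T_d converge at 10 − 2 = 8°C per km
Height above start = (40.6 − 19.8) / 8 = 2.6 km
LCL altitude = 1300 m + 2600 m = 3900 m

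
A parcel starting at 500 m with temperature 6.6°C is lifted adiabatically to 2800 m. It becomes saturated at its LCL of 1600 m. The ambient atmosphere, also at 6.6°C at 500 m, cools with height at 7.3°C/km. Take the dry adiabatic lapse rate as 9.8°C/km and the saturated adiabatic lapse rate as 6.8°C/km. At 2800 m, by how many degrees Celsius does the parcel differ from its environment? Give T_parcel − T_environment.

Parcel:
  500–1600 m, dry: Δz = 1.1 km ⇒ ΔT = -10.78°C; T = -4.18°C
  1600–2800 m, saturated: Δz = 1.2 km ⇒ ΔT = -8.16°C; T = -12.34°C
Environment:
  500–2800 m, environment: Δz = 2.3 km ⇒ ΔT = -16.79°C; T = -10.19°C
T_parcel − T_env = -12.34 − (-10.19) = -2.15°C

-2.15°C (parcel cooler than environment)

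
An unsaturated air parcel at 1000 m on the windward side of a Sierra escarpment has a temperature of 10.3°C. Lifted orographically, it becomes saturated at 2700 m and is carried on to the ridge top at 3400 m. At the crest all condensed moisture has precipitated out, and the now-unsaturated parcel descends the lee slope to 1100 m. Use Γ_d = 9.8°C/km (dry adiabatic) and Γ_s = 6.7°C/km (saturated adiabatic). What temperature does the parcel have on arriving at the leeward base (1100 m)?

11.49°C

1000–2700 m, dry: Δz = 1.7 km ⇒ ΔT = -16.66°C; T = -6.36°C
2700–3400 m, saturated: Δz = 0.7 km ⇒ ΔT = -4.69°C; T = -11.05°C
3400–1100 m, dry descent: Δz = 2.3 km ⇒ ΔT = +22.54°C; T = 11.49°C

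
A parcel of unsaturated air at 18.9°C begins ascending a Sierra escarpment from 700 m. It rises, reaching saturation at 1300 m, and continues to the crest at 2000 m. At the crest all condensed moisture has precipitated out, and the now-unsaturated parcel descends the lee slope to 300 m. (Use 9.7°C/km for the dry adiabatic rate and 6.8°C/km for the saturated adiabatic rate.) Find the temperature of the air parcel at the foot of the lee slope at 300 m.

700 → 1300 m (dry, 9.7°C/km): ΔT = -9.7 × 0.6 = -5.82°C → T = 13.08°C
1300 → 2000 m (saturated, 6.8°C/km): ΔT = -6.8 × 0.7 = -4.76°C → T = 8.32°C
2000 → 300 m (dry descent, 9.7°C/km): ΔT = +9.7 × 1.7 = +16.49°C → T = 24.81°C

24.81°C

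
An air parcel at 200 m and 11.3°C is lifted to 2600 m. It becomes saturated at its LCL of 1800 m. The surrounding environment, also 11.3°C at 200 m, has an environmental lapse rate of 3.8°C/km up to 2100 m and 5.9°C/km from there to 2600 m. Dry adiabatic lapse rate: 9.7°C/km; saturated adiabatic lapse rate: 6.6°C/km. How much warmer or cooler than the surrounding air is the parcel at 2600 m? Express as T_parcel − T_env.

Parcel:
  From 200 m to 1800 m (dry): cools by 9.7 × 1.6 = 15.52°C, giving -4.22°C.
  From 1800 m to 2600 m (saturated): cools by 6.6 × 0.8 = 5.28°C, giving -9.5°C.
Environment:
  From 200 m to 2100 m (environment, lower layer): cools by 3.8 × 1.9 = 7.22°C, giving 4.08°C.
  From 2100 m to 2600 m (environment, upper layer): cools by 5.9 × 0.5 = 2.95°C, giving 1.13°C.
T_parcel − T_env = -9.5 − 1.13 = -10.63°C

-10.63°C (parcel cooler than environment)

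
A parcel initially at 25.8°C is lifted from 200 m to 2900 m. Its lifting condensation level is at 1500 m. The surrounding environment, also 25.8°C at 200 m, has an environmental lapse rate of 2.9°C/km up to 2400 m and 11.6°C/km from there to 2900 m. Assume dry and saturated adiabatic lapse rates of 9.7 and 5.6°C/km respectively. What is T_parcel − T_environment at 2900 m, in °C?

Parcel:
  200–1500 m, dry: Δz = 1.3 km ⇒ ΔT = -12.61°C; T = 13.19°C
  1500–2900 m, saturated: Δz = 1.4 km ⇒ ΔT = -7.84°C; T = 5.35°C
Environment:
  200–2400 m, environment, lower layer: Δz = 2.2 km ⇒ ΔT = -6.38°C; T = 19.42°C
  2400–2900 m, environment, upper layer: Δz = 0.5 km ⇒ ΔT = -5.8°C; T = 13.62°C
T_parcel − T_env = 5.35 − 13.62 = -8.27°C

-8.27°C (parcel cooler than environment)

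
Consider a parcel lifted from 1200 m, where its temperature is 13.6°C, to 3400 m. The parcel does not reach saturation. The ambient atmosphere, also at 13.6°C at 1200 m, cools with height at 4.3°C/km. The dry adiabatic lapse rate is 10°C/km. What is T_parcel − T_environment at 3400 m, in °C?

-12.54°C (parcel cooler than environment)

Parcel:
  1200 → 3400 m (dry, 10°C/km): ΔT = -10 × 2.2 = -22°C → T = -8.4°C
Environment:
  1200 → 3400 m (environment, 4.3°C/km): ΔT = -4.3 × 2.2 = -9.46°C → T = 4.14°C
T_parcel − T_env = -8.4 − 4.14 = -12.54°C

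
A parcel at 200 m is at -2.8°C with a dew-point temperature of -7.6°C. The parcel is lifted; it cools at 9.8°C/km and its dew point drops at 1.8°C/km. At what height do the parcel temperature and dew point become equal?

T and T_d converge at 9.8 − 1.8 = 8°C per km
Height above start = (-2.8 − (-7.6)) / 8 = 0.6 km
LCL altitude = 200 m + 600 m = 800 m

800 m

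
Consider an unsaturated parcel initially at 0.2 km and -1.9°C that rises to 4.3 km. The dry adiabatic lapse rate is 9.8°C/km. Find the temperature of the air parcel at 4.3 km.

-42.08°C

200 → 4300 m (dry adiabatic, 9.8°C/km): ΔT = -9.8 × 4.1 = -40.18°C → T = -42.08°C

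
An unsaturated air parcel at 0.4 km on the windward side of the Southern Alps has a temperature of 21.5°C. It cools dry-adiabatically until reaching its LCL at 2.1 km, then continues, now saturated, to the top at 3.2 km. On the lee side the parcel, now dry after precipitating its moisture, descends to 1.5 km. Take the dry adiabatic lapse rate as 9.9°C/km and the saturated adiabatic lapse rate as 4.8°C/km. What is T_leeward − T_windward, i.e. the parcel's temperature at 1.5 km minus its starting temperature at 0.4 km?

-5.28°C

400–2100 m, dry: Δz = 1.7 km ⇒ ΔT = -16.83°C; T = 4.67°C
2100–3200 m, saturated: Δz = 1.1 km ⇒ ΔT = -5.28°C; T = -0.61°C
3200–1500 m, dry descent: Δz = 1.7 km ⇒ ΔT = +16.83°C; T = 16.22°C
Net change vs windward start: 16.22 − 21.5 = -5.28°C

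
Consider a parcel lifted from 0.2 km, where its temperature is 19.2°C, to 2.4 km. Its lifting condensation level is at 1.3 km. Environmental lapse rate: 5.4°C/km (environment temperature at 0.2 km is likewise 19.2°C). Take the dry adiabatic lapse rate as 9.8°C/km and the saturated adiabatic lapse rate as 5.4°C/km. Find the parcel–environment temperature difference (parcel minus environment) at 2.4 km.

-4.84°C (parcel cooler than environment)

Parcel:
  From 200 m to 1300 m (dry): cools by 9.8 × 1.1 = 10.78°C, giving 8.42°C.
  From 1300 m to 2400 m (saturated): cools by 5.4 × 1.1 = 5.94°C, giving 2.48°C.
Environment:
  From 200 m to 2400 m (environment): cools by 5.4 × 2.2 = 11.88°C, giving 7.32°C.
T_parcel − T_env = 2.48 − 7.32 = -4.84°C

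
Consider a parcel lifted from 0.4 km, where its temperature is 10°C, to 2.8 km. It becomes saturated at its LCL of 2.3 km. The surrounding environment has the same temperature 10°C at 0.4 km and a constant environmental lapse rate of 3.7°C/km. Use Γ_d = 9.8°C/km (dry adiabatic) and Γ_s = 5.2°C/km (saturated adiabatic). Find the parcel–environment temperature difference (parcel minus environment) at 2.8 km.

-12.34°C (parcel cooler than environment)

Parcel:
  Dry to 2300 m: -9.8 × 1.9 km = -18.62°C, so T = -8.62°C.
  Saturated to 2800 m: -5.2 × 0.5 km = -2.6°C, so T = -11.22°C.
Environment:
  Environment to 2800 m: -3.7 × 2.4 km = -8.88°C, so T = 1.12°C.
T_parcel − T_env = -11.22 − 1.12 = -12.34°C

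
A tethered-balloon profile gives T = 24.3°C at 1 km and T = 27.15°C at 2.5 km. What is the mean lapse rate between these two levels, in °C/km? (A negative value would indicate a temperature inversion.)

Γ = −ΔT/Δz = (24.3 − 27.15) / (2500 − 1000) m
  = -2.85°C / 1.5 km = -1.9°C/km

-1.9°C/km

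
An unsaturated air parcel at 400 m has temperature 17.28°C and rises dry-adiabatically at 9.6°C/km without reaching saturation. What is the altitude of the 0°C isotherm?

Height above start = (17.28 − 0) / 9.6 = 1.8 km
Altitude = 400 m + 1800 m = 2200 m

2200 m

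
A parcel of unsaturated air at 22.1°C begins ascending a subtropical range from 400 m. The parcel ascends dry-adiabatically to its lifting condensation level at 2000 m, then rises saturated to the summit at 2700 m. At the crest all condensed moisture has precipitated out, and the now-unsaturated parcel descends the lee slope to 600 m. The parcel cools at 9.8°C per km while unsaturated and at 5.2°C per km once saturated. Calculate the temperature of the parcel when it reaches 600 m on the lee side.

From 400 m to 2000 m (dry): cools by 9.8 × 1.6 = 15.68°C, giving 6.42°C.
From 2000 m to 2700 m (saturated): cools by 5.2 × 0.7 = 3.64°C, giving 2.78°C.
From 2700 m to 600 m (dry descent): warms by 9.8 × 2.1 = 20.58°C, giving 23.36°C.

23.36°C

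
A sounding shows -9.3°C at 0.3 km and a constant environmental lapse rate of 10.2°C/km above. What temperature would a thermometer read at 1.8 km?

-24.6°C

300–1800 m, environmental: Δz = 1.5 km ⇒ ΔT = -15.3°C; T = -24.6°C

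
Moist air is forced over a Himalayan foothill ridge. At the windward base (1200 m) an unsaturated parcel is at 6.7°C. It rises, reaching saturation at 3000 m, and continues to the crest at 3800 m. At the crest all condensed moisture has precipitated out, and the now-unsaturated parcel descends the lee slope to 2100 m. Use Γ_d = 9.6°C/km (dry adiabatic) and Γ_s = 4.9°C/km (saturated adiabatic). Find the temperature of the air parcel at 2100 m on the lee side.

1.82°C

Dry to 3000 m: -9.6 × 1.8 km = -17.28°C, so T = -10.58°C.
Saturated to 3800 m: -4.9 × 0.8 km = -3.92°C, so T = -14.5°C.
Dry descent to 2100 m: +9.6 × 1.7 km = +16.32°C, so T = 1.82°C.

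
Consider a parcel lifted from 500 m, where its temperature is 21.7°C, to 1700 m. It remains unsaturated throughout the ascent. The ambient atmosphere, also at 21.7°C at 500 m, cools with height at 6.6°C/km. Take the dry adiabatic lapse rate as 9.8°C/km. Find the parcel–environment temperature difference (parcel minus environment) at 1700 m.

Parcel:
  500 → 1700 m (dry, 9.8°C/km): ΔT = -9.8 × 1.2 = -11.76°C → T = 9.94°C
Environment:
  500 → 1700 m (environment, 6.6°C/km): ΔT = -6.6 × 1.2 = -7.92°C → T = 13.78°C
T_parcel − T_env = 9.94 − 13.78 = -3.84°C

-3.84°C (parcel cooler than environment)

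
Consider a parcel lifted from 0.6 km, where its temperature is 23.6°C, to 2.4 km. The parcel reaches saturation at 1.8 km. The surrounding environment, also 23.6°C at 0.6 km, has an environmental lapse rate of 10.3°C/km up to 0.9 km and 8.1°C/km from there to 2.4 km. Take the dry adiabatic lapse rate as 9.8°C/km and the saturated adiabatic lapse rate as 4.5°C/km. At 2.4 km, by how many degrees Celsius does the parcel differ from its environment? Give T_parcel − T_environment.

Parcel:
  600 → 1800 m (dry, 9.8°C/km): ΔT = -9.8 × 1.2 = -11.76°C → T = 11.84°C
  1800 → 2400 m (saturated, 4.5°C/km): ΔT = -4.5 × 0.6 = -2.7°C → T = 9.14°C
Environment:
  600 → 900 m (environment, lower layer, 10.3°C/km): ΔT = -10.3 × 0.3 = -3.09°C → T = 20.51°C
  900 → 2400 m (environment, upper layer, 8.1°C/km): ΔT = -8.1 × 1.5 = -12.15°C → T = 8.36°C
T_parcel − T_env = 9.14 − 8.36 = +0.78°C

+0.78°C (parcel warmer than environment)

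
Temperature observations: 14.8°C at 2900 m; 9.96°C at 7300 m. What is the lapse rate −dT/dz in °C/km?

Γ = −ΔT/Δz = (14.8 − 9.96) / (7300 − 2900) m
  = 4.84°C / 4.4 km = 1.1°C/km

1.1°C/km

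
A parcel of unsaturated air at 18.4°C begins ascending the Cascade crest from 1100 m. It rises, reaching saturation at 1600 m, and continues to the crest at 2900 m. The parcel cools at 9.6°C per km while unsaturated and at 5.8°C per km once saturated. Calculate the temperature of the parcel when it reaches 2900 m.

1100–1600 m, dry: Δz = 0.5 km ⇒ ΔT = -4.8°C; T = 13.6°C
1600–2900 m, saturated: Δz = 1.3 km ⇒ ΔT = -7.54°C; T = 6.06°C

6.06°C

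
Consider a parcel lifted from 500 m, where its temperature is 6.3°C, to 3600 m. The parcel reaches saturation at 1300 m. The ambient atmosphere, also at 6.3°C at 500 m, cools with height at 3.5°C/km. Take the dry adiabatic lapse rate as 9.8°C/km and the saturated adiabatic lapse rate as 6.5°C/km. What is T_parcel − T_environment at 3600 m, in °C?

-11.94°C (parcel cooler than environment)

Parcel:
  From 500 m to 1300 m (dry): cools by 9.8 × 0.8 = 7.84°C, giving -1.54°C.
  From 1300 m to 3600 m (saturated): cools by 6.5 × 2.3 = 14.95°C, giving -16.49°C.
Environment:
  From 500 m to 3600 m (environment): cools by 3.5 × 3.1 = 10.85°C, giving -4.55°C.
T_parcel − T_env = -16.49 − (-4.55) = -11.94°C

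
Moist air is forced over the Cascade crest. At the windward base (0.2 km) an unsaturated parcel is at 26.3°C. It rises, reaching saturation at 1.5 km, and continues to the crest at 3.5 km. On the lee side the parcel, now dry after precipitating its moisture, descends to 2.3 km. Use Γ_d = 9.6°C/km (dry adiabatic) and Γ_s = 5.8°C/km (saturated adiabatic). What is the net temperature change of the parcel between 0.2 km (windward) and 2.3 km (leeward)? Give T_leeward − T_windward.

-12.56°C

From 200 m to 1500 m (dry): cools by 9.6 × 1.3 = 12.48°C, giving 13.82°C.
From 1500 m to 3500 m (saturated): cools by 5.8 × 2 = 11.6°C, giving 2.22°C.
From 3500 m to 2300 m (dry descent): warms by 9.6 × 1.2 = 11.52°C, giving 13.74°C.
Net change vs windward start: 13.74 − 26.3 = -12.56°C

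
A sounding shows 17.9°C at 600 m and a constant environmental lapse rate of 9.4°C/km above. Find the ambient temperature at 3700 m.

600–3700 m, environmental: Δz = 3.1 km ⇒ ΔT = -29.14°C; T = -11.24°C

-11.24°C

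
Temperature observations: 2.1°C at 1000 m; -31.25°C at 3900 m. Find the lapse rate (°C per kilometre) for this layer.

Γ = −ΔT/Δz = (2.1 − (-31.25)) / (3900 − 1000) m
  = 33.35°C / 2.9 km = 11.5°C/km

11.5°C/km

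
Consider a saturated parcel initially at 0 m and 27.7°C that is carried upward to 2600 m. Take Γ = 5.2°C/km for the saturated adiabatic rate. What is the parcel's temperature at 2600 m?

14.18°C

0 → 2600 m (saturated adiabatic, 5.2°C/km): ΔT = -5.2 × 2.6 = -13.52°C → T = 14.18°C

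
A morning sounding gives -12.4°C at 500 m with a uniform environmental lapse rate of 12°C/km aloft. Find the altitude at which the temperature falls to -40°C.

2800 m

Height above start = (-12.4 − (-40)) / 12 = 2.3 km
Altitude = 500 m + 2300 m = 2800 m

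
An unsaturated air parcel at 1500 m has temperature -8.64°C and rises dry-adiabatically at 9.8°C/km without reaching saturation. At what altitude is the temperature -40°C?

Height above start = (-8.64 − (-40)) / 9.8 = 3.2 km
Altitude = 1500 m + 3200 m = 4700 m

4700 m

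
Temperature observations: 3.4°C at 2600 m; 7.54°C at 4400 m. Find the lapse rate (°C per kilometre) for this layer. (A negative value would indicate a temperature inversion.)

Γ = −ΔT/Δz = (3.4 − 7.54) / (4400 − 2600) m
  = -4.14°C / 1.8 km = -2.3°C/km

-2.3°C/km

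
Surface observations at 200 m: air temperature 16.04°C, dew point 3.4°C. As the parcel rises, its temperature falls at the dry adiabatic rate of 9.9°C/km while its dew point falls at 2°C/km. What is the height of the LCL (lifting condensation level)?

1800 m

T and T_d converge at 9.9 − 2 = 7.9°C per km
Height above start = (16.04 − 3.4) / 7.9 = 1.6 km
LCL altitude = 200 m + 1600 m = 1800 m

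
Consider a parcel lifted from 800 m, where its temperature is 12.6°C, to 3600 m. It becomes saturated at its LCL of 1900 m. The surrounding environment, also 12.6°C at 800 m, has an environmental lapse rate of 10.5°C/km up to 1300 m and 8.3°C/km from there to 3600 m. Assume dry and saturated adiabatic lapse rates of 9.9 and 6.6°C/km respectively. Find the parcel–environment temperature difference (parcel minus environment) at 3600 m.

Parcel:
  From 800 m to 1900 m (dry): cools by 9.9 × 1.1 = 10.89°C, giving 1.71°C.
  From 1900 m to 3600 m (saturated): cools by 6.6 × 1.7 = 11.22°C, giving -9.51°C.
Environment:
  From 800 m to 1300 m (environment, lower layer): cools by 10.5 × 0.5 = 5.25°C, giving 7.35°C.
  From 1300 m to 3600 m (environment, upper layer): cools by 8.3 × 2.3 = 19.09°C, giving -11.74°C.
T_parcel − T_env = -9.51 − (-11.74) = +2.23°C

+2.23°C (parcel warmer than environment)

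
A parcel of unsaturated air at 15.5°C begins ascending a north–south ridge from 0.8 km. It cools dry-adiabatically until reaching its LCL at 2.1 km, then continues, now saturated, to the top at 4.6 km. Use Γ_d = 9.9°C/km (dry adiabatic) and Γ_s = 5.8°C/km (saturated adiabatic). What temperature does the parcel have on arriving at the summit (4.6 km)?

-11.87°C

800 → 2100 m (dry, 9.9°C/km): ΔT = -9.9 × 1.3 = -12.87°C → T = 2.63°C
2100 → 4600 m (saturated, 5.8°C/km): ΔT = -5.8 × 2.5 = -14.5°C → T = -11.87°C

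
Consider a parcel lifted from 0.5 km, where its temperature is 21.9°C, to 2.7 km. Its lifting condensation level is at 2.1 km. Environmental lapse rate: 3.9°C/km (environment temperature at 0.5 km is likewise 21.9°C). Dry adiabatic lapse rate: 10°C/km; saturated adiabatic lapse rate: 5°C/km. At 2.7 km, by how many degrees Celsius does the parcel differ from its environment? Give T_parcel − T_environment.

-10.42°C (parcel cooler than environment)

Parcel:
  500–2100 m, dry: Δz = 1.6 km ⇒ ΔT = -16°C; T = 5.9°C
  2100–2700 m, saturated: Δz = 0.6 km ⇒ ΔT = -3°C; T = 2.9°C
Environment:
  500–2700 m, environment: Δz = 2.2 km ⇒ ΔT = -8.58°C; T = 13.32°C
T_parcel − T_env = 2.9 − 13.32 = -10.42°C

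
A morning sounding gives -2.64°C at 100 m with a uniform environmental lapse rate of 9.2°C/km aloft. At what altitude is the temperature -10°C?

900 m

Height above start = (-2.64 − (-10)) / 9.2 = 0.8 km
Altitude = 100 m + 800 m = 900 m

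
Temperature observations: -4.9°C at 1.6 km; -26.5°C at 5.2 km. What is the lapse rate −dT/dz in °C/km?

Γ = −ΔT/Δz = (-4.9 − (-26.5)) / (5200 − 1600) m
  = 21.6°C / 3.6 km = 6°C/km

6°C/km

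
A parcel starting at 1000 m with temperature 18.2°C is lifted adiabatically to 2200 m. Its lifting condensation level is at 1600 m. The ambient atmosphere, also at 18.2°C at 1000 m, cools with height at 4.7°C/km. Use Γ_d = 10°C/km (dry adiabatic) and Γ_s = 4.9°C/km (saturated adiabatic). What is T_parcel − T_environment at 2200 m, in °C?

-3.3°C (parcel cooler than environment)

Parcel:
  1000–1600 m, dry: Δz = 0.6 km ⇒ ΔT = -6°C; T = 12.2°C
  1600–2200 m, saturated: Δz = 0.6 km ⇒ ΔT = -2.94°C; T = 9.26°C
Environment:
  1000–2200 m, environment: Δz = 1.2 km ⇒ ΔT = -5.64°C; T = 12.56°C
T_parcel − T_env = 9.26 − 12.56 = -3.3°C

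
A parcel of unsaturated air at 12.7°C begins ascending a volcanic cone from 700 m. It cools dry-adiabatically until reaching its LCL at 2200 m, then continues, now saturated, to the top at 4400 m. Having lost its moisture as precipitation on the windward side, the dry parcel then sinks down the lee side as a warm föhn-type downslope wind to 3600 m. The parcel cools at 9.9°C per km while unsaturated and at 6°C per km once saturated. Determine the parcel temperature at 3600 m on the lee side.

-7.43°C

700 → 2200 m (dry, 9.9°C/km): ΔT = -9.9 × 1.5 = -14.85°C → T = -2.15°C
2200 → 4400 m (saturated, 6°C/km): ΔT = -6 × 2.2 = -13.2°C → T = -15.35°C
4400 → 3600 m (dry descent, 9.9°C/km): ΔT = +9.9 × 0.8 = +7.92°C → T = -7.43°C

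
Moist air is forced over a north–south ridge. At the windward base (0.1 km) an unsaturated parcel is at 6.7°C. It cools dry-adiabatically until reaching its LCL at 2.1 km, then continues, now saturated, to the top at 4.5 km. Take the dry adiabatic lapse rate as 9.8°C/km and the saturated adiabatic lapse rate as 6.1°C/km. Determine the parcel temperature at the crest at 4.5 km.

Dry to 2100 m: -9.8 × 2 km = -19.6°C, so T = -12.9°C.
Saturated to 4500 m: -6.1 × 2.4 km = -14.64°C, so T = -27.54°C.

-27.54°C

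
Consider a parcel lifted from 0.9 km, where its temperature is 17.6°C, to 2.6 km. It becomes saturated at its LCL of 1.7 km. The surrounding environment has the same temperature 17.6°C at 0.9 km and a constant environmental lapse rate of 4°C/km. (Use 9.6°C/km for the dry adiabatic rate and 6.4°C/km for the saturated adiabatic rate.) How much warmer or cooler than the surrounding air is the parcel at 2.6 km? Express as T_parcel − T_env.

Parcel:
  900–1700 m, dry: Δz = 0.8 km ⇒ ΔT = -7.68°C; T = 9.92°C
  1700–2600 m, saturated: Δz = 0.9 km ⇒ ΔT = -5.76°C; T = 4.16°C
Environment:
  900–2600 m, environment: Δz = 1.7 km ⇒ ΔT = -6.8°C; T = 10.8°C
T_parcel − T_env = 4.16 − 10.8 = -6.64°C

-6.64°C (parcel cooler than environment)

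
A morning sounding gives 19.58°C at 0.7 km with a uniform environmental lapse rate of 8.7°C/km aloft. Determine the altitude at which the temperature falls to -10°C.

4.1 km

Height above start = (19.58 − (-10)) / 8.7 = 3.4 km
Altitude = 700 m + 3400 m = 4100 m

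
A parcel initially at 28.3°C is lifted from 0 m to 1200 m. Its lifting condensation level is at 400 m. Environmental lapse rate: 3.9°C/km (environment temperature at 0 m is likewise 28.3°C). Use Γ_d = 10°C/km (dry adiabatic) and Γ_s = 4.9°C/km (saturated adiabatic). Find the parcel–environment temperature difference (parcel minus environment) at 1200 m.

Parcel:
  Dry to 400 m: -10 × 0.4 km = -4°C, so T = 24.3°C.
  Saturated to 1200 m: -4.9 × 0.8 km = -3.92°C, so T = 20.38°C.
Environment:
  Environment to 1200 m: -3.9 × 1.2 km = -4.68°C, so T = 23.62°C.
T_parcel − T_env = 20.38 − 23.62 = -3.24°C

-3.24°C (parcel cooler than environment)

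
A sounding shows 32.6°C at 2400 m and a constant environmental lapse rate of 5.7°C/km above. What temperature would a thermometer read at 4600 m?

20.06°C

From 2400 m to 4600 m (environmental): cools by 5.7 × 2.2 = 12.54°C, giving 20.06°C.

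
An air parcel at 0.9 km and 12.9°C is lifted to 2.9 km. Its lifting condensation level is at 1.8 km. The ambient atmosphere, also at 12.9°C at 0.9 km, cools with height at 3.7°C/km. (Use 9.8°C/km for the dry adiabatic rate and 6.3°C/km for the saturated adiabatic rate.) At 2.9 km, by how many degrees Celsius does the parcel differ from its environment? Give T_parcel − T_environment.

Parcel:
  900 → 1800 m (dry, 9.8°C/km): ΔT = -9.8 × 0.9 = -8.82°C → T = 4.08°C
  1800 → 2900 m (saturated, 6.3°C/km): ΔT = -6.3 × 1.1 = -6.93°C → T = -2.85°C
Environment:
  900 → 2900 m (environment, 3.7°C/km): ΔT = -3.7 × 2 = -7.4°C → T = 5.5°C
T_parcel − T_env = -2.85 − 5.5 = -8.35°C

-8.35°C (parcel cooler than environment)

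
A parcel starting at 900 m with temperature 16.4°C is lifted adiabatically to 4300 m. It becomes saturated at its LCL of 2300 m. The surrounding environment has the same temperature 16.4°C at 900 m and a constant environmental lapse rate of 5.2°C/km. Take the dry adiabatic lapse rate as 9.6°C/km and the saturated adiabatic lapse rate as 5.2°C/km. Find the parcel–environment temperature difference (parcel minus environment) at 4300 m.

Parcel:
  Dry to 2300 m: -9.6 × 1.4 km = -13.44°C, so T = 2.96°C.
  Saturated to 4300 m: -5.2 × 2 km = -10.4°C, so T = -7.44°C.
Environment:
  Environment to 4300 m: -5.2 × 3.4 km = -17.68°C, so T = -1.28°C.
T_parcel − T_env = -7.44 − (-1.28) = -6.16°C

-6.16°C (parcel cooler than environment)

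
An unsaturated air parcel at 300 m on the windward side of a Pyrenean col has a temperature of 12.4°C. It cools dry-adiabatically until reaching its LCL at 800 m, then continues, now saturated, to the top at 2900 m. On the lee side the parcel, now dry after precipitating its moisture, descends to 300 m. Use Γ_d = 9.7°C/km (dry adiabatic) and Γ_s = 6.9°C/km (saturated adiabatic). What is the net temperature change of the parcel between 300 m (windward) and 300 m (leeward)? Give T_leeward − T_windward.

Dry to 800 m: -9.7 × 0.5 km = -4.85°C, so T = 7.55°C.
Saturated to 2900 m: -6.9 × 2.1 km = -14.49°C, so T = -6.94°C.
Dry descent to 300 m: +9.7 × 2.6 km = +25.22°C, so T = 18.28°C.
Net change vs windward start: 18.28 − 12.4 = +5.88°C

+5.88°C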